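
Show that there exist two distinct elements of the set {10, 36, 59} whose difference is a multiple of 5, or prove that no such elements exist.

Two integers differ by a multiple of 5 exactly when they have the same residue mod 5. The residues are 10↦0, 36↦1, 59↦4.
All 3 residues are distinct, so no two elements differ by a multiple of 5.

No, no such pair exists.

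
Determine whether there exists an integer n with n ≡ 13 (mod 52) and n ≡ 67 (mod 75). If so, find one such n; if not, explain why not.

n = 1417

gcd(52, 75) = 1, so the Chinese Remainder Theorem guarantees exactly one residue class mod 3900 satisfying both.
Write n = 13 + 52t and require 13 + 52t ≡ 67 (mod 75), i.e. 52t ≡ 54 (mod 75).
Invert 52 mod 75 by the Euclidean algorithm: 75 = 1·52 + 23, 52 = 2·23 + 6, 23 = 3·6 + 5, 6 = 1·5 + 1, 5 = 5·1 + 0; back-substituting, 1 = 6 − 1·5 = 6 − (23 − 3·6) = −23 + 4·6 = −23 + 4·(52 − 2·23) = 4·52 − 9·23 = 4·52 − 9·(75 − 1·52) = −9·75 + 13·52. Hence 52·13 ≡ 1, so 52⁻¹ ≡ 13 (mod 75).
Multiplying by 13: t ≡ 13·54 = 702 ≡ 27 (mod 75).
With t = 27: n = 13 + 52·27 = 1417.
Indeed 1417 ≡ 13 (mod 52) and 1417 ≡ 67 (mod 75).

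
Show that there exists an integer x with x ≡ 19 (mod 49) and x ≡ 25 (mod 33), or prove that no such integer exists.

The moduli 49 and 33 are coprime, so by the Chinese Remainder Theorem a unique solution modulo 1617 exists.
Any solution of the first congruence is x = 19 + 49t; substituting into the second, 49t ≡ 25 − 19 ≡ 6 (mod 33).
49 ≡ 16 (mod 33), so this reads 16t ≡ 6 (mod 33). Invert 16 mod 33 by the Euclidean algorithm: 33 = 2·16 + 1, 16 = 16·1 + 0; back-substituting, 1 = 33 − 2·16. Hence 16·(-2) ≡ 1, so 16⁻¹ ≡ -2 ≡ 31 (mod 33).
Multiplying by 31: t ≡ 31·6 = 186 ≡ 21 (mod 33).
With t = 21: x = 19 + 49·21 = 1048.
Verify: 1048 = 21·49 + 19 and 1048 = 31·33 + 25. ✓

x = 1048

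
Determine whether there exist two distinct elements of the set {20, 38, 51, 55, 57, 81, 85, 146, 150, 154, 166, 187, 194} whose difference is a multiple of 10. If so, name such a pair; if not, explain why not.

Both 20 and 150 leave remainder 0 on division by 10; their difference 130 = 13·10 is a multiple of 10.

20 and 150 are such a pair.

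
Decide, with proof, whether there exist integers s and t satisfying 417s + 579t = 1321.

There are no such integers.

Both 417 and 579 are divisible by gcd(417, 579) = 3, hence so is any combination 417s + 579t.
However 1321 leaves remainder 1 on division by 3.
Therefore 417s + 579t = 1321 has no solution in integers.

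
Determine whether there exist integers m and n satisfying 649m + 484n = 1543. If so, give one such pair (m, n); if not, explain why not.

gcd(649, 484) = 11, so every integer of the form 649m + 484n is a multiple of 11.
But 1543 = 11·140 + 3, so 11 ∤ 1543.
Hence no integers m, n satisfy the equation.

No such integers exist.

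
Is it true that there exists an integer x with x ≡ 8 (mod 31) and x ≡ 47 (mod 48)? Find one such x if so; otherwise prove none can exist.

Since 31 and 48 share no common factor, CRT says the pair of congruences has a solution (unique mod 1488).
Any solution of the first congruence is x = 8 + 31t; substituting into the second, 31t ≡ 47 − 8 ≡ 39 (mod 48).
Invert 31 mod 48 by the Euclidean algorithm: 48 = 1·31 + 17, 31 = 1·17 + 14, 17 = 1·14 + 3, 14 = 4·3 + 2, 3 = 1·2 + 1, 2 = 2·1 + 0; back-substituting, 1 = 3 − 1·2 = 3 − (14 − 4·3) = −14 + 5·3 = −14 + 5·(17 − 1·14) = 5·17 − 6·14 = 5·17 − 6·(31 − 1·17) = −6·31 + 11·17 = −6·31 + 11·(48 − 1·31) = 11·48 − 17·31. Hence 31·(-17) ≡ 1, so 31⁻¹ ≡ -17 ≡ 31 (mod 48).
Multiplying by 31: t ≡ 31·39 = 1209 ≡ 9 (mod 48).
Taking t = 9 gives x = 8 + 31·9 = 287.
Check: 287 mod 31 = 8, 287 mod 48 = 47. ✓

x = 287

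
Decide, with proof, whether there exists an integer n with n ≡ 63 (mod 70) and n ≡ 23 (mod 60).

n = 203

gcd(70, 60) = 10. A simultaneous solution exists iff 63 ≡ 23 (mod 10); here 63 mod 10 = 3 = 23 mod 10, so it does.
Step through n = 63, 63 + 70, 63 + 2·70, …: the values 63, 133, 203 reduce mod 60 to 3, 13, 23. The value 203 hits 23.
Check: 203 mod 70 = 63, 203 mod 60 = 23. ✓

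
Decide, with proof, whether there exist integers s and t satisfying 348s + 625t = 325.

s = 150, t = -83

348 and 625 are coprime, so 348s + 625t ranges over all of ℤ.
Run the Euclidean algorithm on 625 and 348: 625 = 1·348 + 277, 348 = 1·277 + 71, 277 = 3·71 + 64, 71 = 1·64 + 7, 64 = 9·7 + 1, 7 = 7·1 + 0.
Working back up the chain: 1 = 64 − 9·7 = 64 − 9·(71 − 1·64) = −9·71 + 10·64 = −9·71 + 10·(277 − 3·71) = 10·277 − 39·71 = 10·277 − 39·(348 − 1·277) = −39·348 + 49·277 = −39·348 + 49·(625 − 1·348) = 49·625 − 88·348. So 348·(-88) + 625·49 = 1.
Scaling by 325 gives the particular solution (s, t) = (-28600, 15925).
Shifting by a multiple of (625, −348) keeps it a solution: s = -28600 + 46·625 = 150, t = 15925 − 46·348 = -83.
Indeed 348·150 + 625·(-83) = 52200 − 51875 = 325.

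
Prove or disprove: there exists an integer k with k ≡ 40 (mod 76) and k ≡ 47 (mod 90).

There is no such integer.

Reduce both congruences modulo 2, which divides 76 and 90: they say k ≡ 40 (mod 2) and k ≡ 47 (mod 2).
These are incompatible: 40 − 47 = -7 is not divisible by 2.
So no integer satisfies both congruences.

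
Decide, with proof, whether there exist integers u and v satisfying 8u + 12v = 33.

There are no such integers.

Any value of 8u + 12v is a multiple of gcd(8, 12) = 4.
But 33 is not a multiple of 4 (it leaves remainder 1).
So the equation is unsolvable over ℤ.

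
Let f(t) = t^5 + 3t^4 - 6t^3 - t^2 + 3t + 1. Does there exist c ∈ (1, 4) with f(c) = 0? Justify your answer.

No such root exists.

f(1) = 1 and f(4) = 1405, both positive, so a sign-change argument is unavailable; we show f keeps this sign on the whole interval.
Substitute t = 1 + u, where 0 < u < 3 on the interval. Expanding, f(1 + u) = u^5 + 8u^4 + 16u^3 + 9u^2 + 1.
All 5 nonzero coefficients of this polynomial in u are positive; hence for u > 0 the value is a sum of positive terms (the constant 1 among them).
Therefore f(t) > 0 throughout (1, 4), and f has no zero there.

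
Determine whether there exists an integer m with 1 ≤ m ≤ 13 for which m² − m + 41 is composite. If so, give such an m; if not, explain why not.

No, no such integer m in that range exists.

The values for m = 1, 2, …, 13 are 41, 43, 47, 53, 61, 71, 83, 97, 113, 131, 151, 173, 197, and each of these is prime.
So no value in the range makes the expression composite.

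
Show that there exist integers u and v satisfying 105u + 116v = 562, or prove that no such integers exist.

u = 86, v = -73

105 and 116 are coprime, so 105u + 116v ranges over all of ℤ.
Run the Euclidean algorithm on 116 and 105: 116 = 1·105 + 11, 105 = 9·11 + 6, 11 = 1·6 + 5, 6 = 1·5 + 1, 5 = 5·1 + 0.
Working back up the chain: 1 = 6 − 1·5 = 6 − (11 − 1·6) = −11 + 2·6 = −11 + 2·(105 − 9·11) = 2·105 − 19·11 = 2·105 − 19·(116 − 1·105) = −19·116 + 21·105. So 105·21 + 116·(-19) = 1.
Scaling by 562 gives the particular solution (u, v) = (11802, -10678).
The general solution is u = 11802 + 116k, v = -10678 − 105k; taking k = -101 gives the smaller pair u = 86, v = -73.
Check: 105·86 + 116·(-73) = 9030 − 8468 = 562. ✓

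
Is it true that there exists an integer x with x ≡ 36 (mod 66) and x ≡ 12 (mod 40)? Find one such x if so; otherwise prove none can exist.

x = 1092

The moduli are not coprime: gcd(66, 40) = 2. Compatibility requires 2 ∣ (12 − 36) = -24, which holds, so solutions exist.
Put x = 36 + 66t, so we need 66t ≡ 16 (mod 40), equivalently (divide by 2) 33t ≡ 8 (mod 20).
33 ≡ 13 (mod 20), so this reads 13t ≡ 8 (mod 20). Since 13·17 = 221 = 11·20 + 1, the inverse of 13 mod 20 is 17.
Multiplying by 17: t ≡ 17·8 = 136 ≡ 16 (mod 20).
Then x = 36 + 66·16 = 1092.
Verify: 1092 = 16·66 + 36 and 1092 = 27·40 + 12. ✓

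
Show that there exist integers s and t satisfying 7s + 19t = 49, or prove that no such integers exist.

7 and 19 are coprime, so 7s + 19t ranges over all of ℤ.
Euclidean algorithm: 19 = 2·7 + 5, 7 = 1·5 + 2, 5 = 2·2 + 1, 2 = 2·1 + 0.
Working back up the chain: 1 = 5 − 2·2 = 5 − 2·(7 − 1·5) = −2·7 + 3·5 = −2·7 + 3·(19 − 2·7) = 3·19 − 8·7. So 7·(-8) + 19·3 = 1.
Scaling by 49 gives the particular solution (s, t) = (-392, 147).
Adding 21·19 to s and subtracting 21·7 from t gives the tidier solution (7, 0).
Check: 7·7 + 19·0 = 49 + 0 = 49. ✓

s = 7, t = 0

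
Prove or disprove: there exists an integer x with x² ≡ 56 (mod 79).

No such integer exists.

79 is prime, so by Euler's criterion 56 is a square mod 79 iff 56^((79−1)/2) = 56^39 ≡ 1 (mod 79).
Squaring successively (mod 79): 56^2 = 3136 ≡ 55; 56^4 ≡ 55² = 3025 ≡ 23; 56^8 ≡ 23² = 529 ≡ 55; 56^16 ≡ 55² = 3025 ≡ 23; 56^32 ≡ 23² = 529 ≡ 55.
Since 39 = 32 + 4 + 2 + 1, 56^39 ≡ 55 · 23 · 55 · 56; multiplying out mod 79: 55·23 = 1265 ≡ 1, then 1·55 = 55 ≡ 55, then 55·56 = 3080 ≡ 78. Thus 56^39 ≡ 78 ≡ −1 (mod 79).
By Euler's criterion 56 is a quadratic non-residue mod 79: no x satisfies x² ≡ 56 (mod 79).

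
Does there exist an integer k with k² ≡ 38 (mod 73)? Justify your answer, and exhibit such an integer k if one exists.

k = 44 works: 44² = 1936, and 1936 − 38 = 1898 = 26·73.

k = 44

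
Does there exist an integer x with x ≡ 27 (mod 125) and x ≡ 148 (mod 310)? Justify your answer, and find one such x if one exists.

Both moduli are multiples of 5 = gcd(125, 310), so any solution would satisfy x ≡ 27 and x ≡ 148 modulo 5 simultaneously.
However 27 ≡ 2 and 148 ≡ 3 (mod 5), and 2 ≠ 3.
So no integer satisfies both congruences.

No such integer exists.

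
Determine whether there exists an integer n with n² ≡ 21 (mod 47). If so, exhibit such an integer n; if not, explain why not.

Take n = 31. Then 31² = 961 = 20·47 + 21, so 31² ≡ 21 (mod 47).

n = 31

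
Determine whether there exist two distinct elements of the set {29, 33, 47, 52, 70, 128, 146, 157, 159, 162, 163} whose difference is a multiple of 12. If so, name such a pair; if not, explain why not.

Reduce each element modulo 12: 29↦5, 33↦9, 47↦11, 52↦4, 70↦10, 128↦8, 146↦2, 157↦1, 159↦3, 162↦6, 163↦7.
No residue repeats among the 11 elements, so no pair has difference ≡ 0 (mod 12).

No such pair exists.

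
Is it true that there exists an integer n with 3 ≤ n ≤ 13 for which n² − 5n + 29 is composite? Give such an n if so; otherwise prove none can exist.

n = 13

At n = 13: 13² − 5·13 + 29 = 133 = 7·19, which is composite.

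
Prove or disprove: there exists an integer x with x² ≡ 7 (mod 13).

Since (13 − x)² ≡ x² (mod 13), it suffices to square x = 0, 1, …, 6: the residues are 0, 1, 4, 9, 3, 12, 10.
So the quadratic residues mod 13 are {0, 1, 3, 4, 9, 10, 12}, and 7 is not among them.
Hence no integer x has x² ≡ 7 (mod 13).

No such integer exists.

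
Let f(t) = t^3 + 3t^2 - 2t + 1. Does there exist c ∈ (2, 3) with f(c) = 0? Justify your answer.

f has no root in that interval.

f(2) = 17 and f(3) = 49, both positive, so a sign-change argument is unavailable; we show f keeps this sign on the whole interval.
Shift to the endpoint 2: with t = 2 + u (0 < u < 1), one computes f(2 + u) = u^3 + 9u^2 + 22u + 17.
The nonzero coefficients here are all positive, so for u > 0 every term is positive (or zero), and the constant term 17 is strictly positive.
So f is strictly positive on (2, 3); no root exists in the interval.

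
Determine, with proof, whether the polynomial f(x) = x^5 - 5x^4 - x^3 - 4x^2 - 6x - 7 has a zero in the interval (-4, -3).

f(-4) = -2287 and f(-3) = -646, both negative, so a sign-change argument is unavailable; we show f keeps this sign on the whole interval.
Substitute x = -3 − u, where 0 < u < 1 on the interval. Expanding, f(-3 − u) = -u^5 - 20u^4 - 149u^3 - 535u^2 - 936u - 646.
All 6 nonzero coefficients of this polynomial in u are negative; hence for u > 0 the value is a sum of negative terms (the constant -646 among them).
Therefore f(x) < 0 throughout (-4, -3), and f has no zero there.

No.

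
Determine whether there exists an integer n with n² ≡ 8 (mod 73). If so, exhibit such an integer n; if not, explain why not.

Take n = 64. Then 64² = 4096 = 56·73 + 8, so 64² ≡ 8 (mod 73).

n = 64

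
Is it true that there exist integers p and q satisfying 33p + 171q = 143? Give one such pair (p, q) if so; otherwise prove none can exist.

There are no such integers.

Any value of 33p + 171q is a multiple of gcd(33, 171) = 3.
But 143 is not a multiple of 3 (it leaves remainder 2).
So the equation is unsolvable over ℤ.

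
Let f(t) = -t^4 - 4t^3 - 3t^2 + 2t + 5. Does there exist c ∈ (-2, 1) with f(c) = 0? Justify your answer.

f(-2) = 5 and f(1) = -1, which have opposite signs.
f is continuous everywhere (it is a polynomial), in particular on [-2, 1].
So by the Intermediate Value Theorem there is a c strictly between -2 and 1 with f(c) = 0.

Yes, such a c exists.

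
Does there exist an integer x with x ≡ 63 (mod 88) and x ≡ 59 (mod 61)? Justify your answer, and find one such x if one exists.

x = 3231

Since 88 and 61 share no common factor, CRT says the pair of congruences has a solution (unique mod 5368).
Any solution of the first congruence is x = 63 + 88t; substituting into the second, 88t ≡ 59 − 63 ≡ 57 (mod 61).
88 ≡ 27 (mod 61), so this reads 27t ≡ 57 (mod 61). Since 27·52 = 1404 = 23·61 + 1, the inverse of 27 mod 61 is 52.
Therefore t ≡ 52·57 = 2964 ≡ 36 (mod 61).
Taking t = 36 gives x = 63 + 88·36 = 3231.
Check: 3231 mod 88 = 63, 3231 mod 61 = 59. ✓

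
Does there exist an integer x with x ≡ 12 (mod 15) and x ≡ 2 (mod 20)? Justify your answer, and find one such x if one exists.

The moduli are not coprime: gcd(15, 20) = 5. Compatibility requires 5 ∣ (2 − 12) = -10, which holds, so solutions exist.
The integers ≡ 12 (mod 15) are 12, 27, 42, …; their remainders mod 20 are 12, 7, 2, so x = 42 is the first that is ≡ 2 (mod 20).
Indeed 42 ≡ 12 (mod 15) and 42 ≡ 2 (mod 20).

x = 42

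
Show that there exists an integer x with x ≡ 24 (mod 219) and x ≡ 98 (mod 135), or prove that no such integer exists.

gcd(219, 135) = 3. If x ≡ 24 (mod 219) and x ≡ 98 (mod 135), then x ≡ 24 (mod 3) and x ≡ 98 (mod 3).
However 24 ≡ 0 and 98 ≡ 2 (mod 3), and 0 ≠ 2.
Hence the system has no solution.

No, no such integer exists.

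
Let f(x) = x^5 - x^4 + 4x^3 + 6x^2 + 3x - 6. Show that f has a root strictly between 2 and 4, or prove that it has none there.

The endpoint values f(2) = 72 and f(4) = 1126 are both positive. Claim: f(x) > 0 for every x in (2, 4).
Substitute x = 2 + u, where 0 < u < 2 on the interval. Expanding, f(2 + u) = u^5 + 9u^4 + 36u^3 + 86u^2 + 123u + 72.
The nonzero coefficients here are all positive, so for u > 0 every term is positive (or zero), and the constant term 72 is strictly positive.
Therefore f(x) > 0 throughout (2, 4), and f has no zero there.

No such root exists.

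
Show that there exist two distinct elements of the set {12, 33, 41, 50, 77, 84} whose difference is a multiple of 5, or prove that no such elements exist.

Both 12 and 77 leave remainder 2 on division by 5; their difference 65 = 13·5 is a multiple of 5.

Yes: 12 and 77.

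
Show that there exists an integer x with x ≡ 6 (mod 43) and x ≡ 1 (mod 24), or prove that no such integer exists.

The moduli 43 and 24 are coprime, so by the Chinese Remainder Theorem a unique solution modulo 1032 exists.
Any solution of the first congruence is x = 6 + 43t; substituting into the second, 43t ≡ 1 − 6 ≡ 19 (mod 24).
43 ≡ 19 (mod 24), so this reads 19t ≡ 19 (mod 24). To invert 19 modulo 24: 24 = 1·19 + 5, 19 = 3·5 + 4, 5 = 1·4 + 1, 4 = 4·1 + 0, and unwinding, 1 = 5 − 1·4 = 5 − (19 − 3·5) = −19 + 4·5 = −19 + 4·(24 − 1·19) = 4·24 − 5·19. Thus 19⁻¹ ≡ -5 ≡ 19 (mod 24).
Multiplying by 19: t ≡ 19·19 = 361 ≡ 1 (mod 24).
With t = 1: x = 6 + 43·1 = 49.
Verify: 49 = 1·43 + 6 and 49 = 2·24 + 1. ✓

x = 49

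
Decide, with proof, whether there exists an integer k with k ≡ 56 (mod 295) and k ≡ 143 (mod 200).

No such integer exists.

Reduce both congruences modulo 5, which divides 295 and 200: they say k ≡ 56 (mod 5) and k ≡ 143 (mod 5).
But 56 mod 5 = 1 while 143 mod 5 = 3, a contradiction.
Therefore no such k exists.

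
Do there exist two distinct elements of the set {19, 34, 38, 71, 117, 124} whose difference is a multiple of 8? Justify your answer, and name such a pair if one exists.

No, no such pair exists.

Reduce each element modulo 8: 19↦3, 34↦2, 38↦6, 71↦7, 117↦5, 124↦4.
No residue repeats among the 6 elements, so no pair has difference ≡ 0 (mod 8).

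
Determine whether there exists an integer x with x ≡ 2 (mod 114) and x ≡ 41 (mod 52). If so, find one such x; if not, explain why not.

Reduce both congruences modulo 2, which divides 114 and 52: they say x ≡ 2 (mod 2) and x ≡ 41 (mod 2).
However 2 ≡ 0 and 41 ≡ 1 (mod 2), and 0 ≠ 1.
Hence the system has no solution.

No, no such integer exists.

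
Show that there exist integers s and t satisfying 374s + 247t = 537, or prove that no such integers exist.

s = 224, t = -337

Since gcd(374, 247) = 1, every integer is an integer combination of 374 and 247.
Run the Euclidean algorithm on 374 and 247: 374 = 1·247 + 127, 247 = 1·127 + 120, 127 = 1·120 + 7, 120 = 17·7 + 1, 7 = 7·1 + 0.
Back-substituting, 1 = 120 − 17·7 = 120 − 17·(127 − 1·120) = −17·127 + 18·120 = −17·127 + 18·(247 − 1·127) = 18·247 − 35·127 = 18·247 − 35·(374 − 1·247) = −35·374 + 53·247; that is, 374·(-35) + 247·53 = 1.
Scaling by 537 gives the particular solution (s, t) = (-18795, 28461).
Adding 77·247 to s and subtracting 77·374 from t gives the tidier solution (224, -337).
Indeed 374·224 + 247·(-337) = 83776 − 83239 = 537.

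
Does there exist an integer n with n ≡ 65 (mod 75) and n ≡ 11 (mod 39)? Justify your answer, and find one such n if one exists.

n = 440

Here gcd(75, 39) = 3, and both 65 and 11 leave remainder 2 mod 3, so the system is consistent.
Step through n = 65, 65 + 75, 65 + 2·75, …: the values 65, 140, 215, 290, 365, 440 reduce mod 39 to 26, 23, 20, 17, 14, 11. The value 440 hits 11.
Indeed 440 ≡ 65 (mod 75) and 440 ≡ 11 (mod 39).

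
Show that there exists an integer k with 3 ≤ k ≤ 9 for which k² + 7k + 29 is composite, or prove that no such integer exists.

No such integer k in that range exists.

The values for k = 3, 4, …, 9 are 59, 73, 89, 107, 127, 149, 173, and each of these is prime.
So no value in the range makes the expression composite.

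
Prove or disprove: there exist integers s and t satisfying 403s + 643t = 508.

Since gcd(403, 643) = 1, every integer is an integer combination of 403 and 643.
Run the Euclidean algorithm on 643 and 403: 643 = 1·403 + 240, 403 = 1·240 + 163, 240 = 1·163 + 77, 163 = 2·77 + 9, 77 = 8·9 + 5, 9 = 1·5 + 4, 5 = 1·4 + 1, 4 = 4·1 + 0.
Unwinding: 1 = 5 − 1·4 = 5 − (9 − 1·5) = −9 + 2·5 = −9 + 2·(77 − 8·9) = 2·77 − 17·9 = 2·77 − 17·(163 − 2·77) = −17·163 + 36·77 = −17·163 + 36·(240 − 1·163) = 36·240 − 53·163 = 36·240 − 53·(403 − 1·240) = −53·403 + 89·240 = −53·403 + 89·(643 − 1·403) = 89·643 − 142·403, i.e. 403·(-142) + 643·89 = 1.
Times 508: 403·(-72136) + 643·45212 = 508, so (-72136, 45212) solves it.
The general solution is s = -72136 + 643k, t = 45212 − 403k; taking k = 113 gives the smaller pair s = 523, t = -327.
Check: 403·523 + 643·(-327) = 210769 − 210261 = 508. ✓

s = 523, t = -327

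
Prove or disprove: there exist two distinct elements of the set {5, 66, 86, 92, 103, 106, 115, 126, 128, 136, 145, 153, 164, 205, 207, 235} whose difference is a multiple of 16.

No such pair exists.

Reduce each element modulo 16: 5↦5, 66↦2, 86↦6, 92↦12, 103↦7, 106↦10, 115↦3, 126↦14, 128↦0, 136↦8, 145↦1, 153↦9, 164↦4, 205↦13, 207↦15, 235↦11.
All 16 residues are distinct, so no two elements differ by a multiple of 16.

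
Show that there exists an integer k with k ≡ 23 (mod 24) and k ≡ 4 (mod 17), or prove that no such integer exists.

gcd(24, 17) = 1, so the Chinese Remainder Theorem guarantees exactly one residue class mod 408 satisfying both.
Any solution of the first congruence is k = 23 + 24t; substituting into the second, 24t ≡ 4 − 23 ≡ 15 (mod 17).
24 ≡ 7 (mod 17), so this reads 7t ≡ 15 (mod 17). To invert 7 modulo 17: 17 = 2·7 + 3, 7 = 2·3 + 1, 3 = 3·1 + 0, and unwinding, 1 = 7 − 2·3 = 7 − 2·(17 − 2·7) = −2·17 + 5·7. Thus 7⁻¹ ≡ 5 (mod 17).
Therefore t ≡ 5·15 = 75 ≡ 7 (mod 17).
Taking t = 7 gives k = 23 + 24·7 = 191.
Indeed 191 ≡ 23 (mod 24) and 191 ≡ 4 (mod 17).

k = 191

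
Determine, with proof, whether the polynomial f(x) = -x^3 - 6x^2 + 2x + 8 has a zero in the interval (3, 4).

f(3) = -67 and f(4) = -144, both negative, so a sign-change argument is unavailable; we show f keeps this sign on the whole interval.
Shift to the endpoint 3: with x = 3 + u (0 < u < 1), one computes f(3 + u) = -u^3 - 15u^2 - 61u - 67.
All 4 nonzero coefficients of this polynomial in u are negative; hence for u > 0 the value is a sum of negative terms (the constant -67 among them).
So f is strictly negative on (3, 4); no root exists in the interval.

f has no root in that interval.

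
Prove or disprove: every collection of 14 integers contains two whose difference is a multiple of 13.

Yes.

Each integer lies in one of the 13 residue classes modulo 13.
Placing 14 integers into 13 classes, some class receives at least two — say a and b.
Then a ≡ b (mod 13), i.e. 13 ∣ (a − b).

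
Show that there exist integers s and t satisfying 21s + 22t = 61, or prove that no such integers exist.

21 and 22 are coprime, so 21s + 22t ranges over all of ℤ.
Euclidean algorithm: 22 = 1·21 + 1, 21 = 21·1 + 0.
Unwinding: 1 = 22 − 1·21, i.e. 21·(-1) + 22·1 = 1.
Times 61: 21·(-61) + 22·61 = 61, so (-61, 61) solves it.
Shifting by a multiple of (22, −21) keeps it a solution: s = -61 + 3·22 = 5, t = 61 − 3·21 = -2.
Check: 21·5 + 22·(-2) = 105 − 44 = 61. ✓

s = 5, t = -2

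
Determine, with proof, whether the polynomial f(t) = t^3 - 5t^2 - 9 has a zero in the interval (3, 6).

f(3) = -27 and f(6) = 27, which have opposite signs.
f is continuous everywhere (it is a polynomial), in particular on [3, 6].
By the Intermediate Value Theorem f must vanish at some point of (3, 6).

Yes, f has a root in the interval.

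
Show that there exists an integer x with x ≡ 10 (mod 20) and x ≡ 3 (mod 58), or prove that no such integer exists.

Reduce both congruences modulo 2, which divides 20 and 58: they say x ≡ 10 (mod 2) and x ≡ 3 (mod 2).
But 10 mod 2 = 0 while 3 mod 2 = 1, a contradiction.
So no integer satisfies both congruences.

There is no such integer.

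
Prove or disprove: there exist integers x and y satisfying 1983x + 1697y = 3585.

Since gcd(1983, 1697) = 1, every integer is an integer combination of 1983 and 1697.
Euclidean algorithm: 1983 = 1·1697 + 286, 1697 = 5·286 + 267, 286 = 1·267 + 19, 267 = 14·19 + 1, 19 = 19·1 + 0.
Working back up the chain: 1 = 267 − 14·19 = 267 − 14·(286 − 1·267) = −14·286 + 15·267 = −14·286 + 15·(1697 − 5·286) = 15·1697 − 89·286 = 15·1697 − 89·(1983 − 1·1697) = −89·1983 + 104·1697. So 1983·(-89) + 1697·104 = 1.
Scaling by 3585 gives the particular solution (x, y) = (-319065, 372840).
The general solution is x = -319065 + 1697k, y = 372840 − 1983k; taking k = 189 gives the smaller pair x = 1668, y = -1947.
Check: 1983·1668 + 1697·(-1947) = 3307644 − 3304059 = 3585. ✓

x = 1668, y = -1947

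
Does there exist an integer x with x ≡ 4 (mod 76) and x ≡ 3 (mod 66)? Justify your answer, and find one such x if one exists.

No such integer exists.

gcd(76, 66) = 2. If x ≡ 4 (mod 76) and x ≡ 3 (mod 66), then x ≡ 4 (mod 2) and x ≡ 3 (mod 2).
These are incompatible: 4 − 3 = 1 is not divisible by 2.
Therefore no such x exists.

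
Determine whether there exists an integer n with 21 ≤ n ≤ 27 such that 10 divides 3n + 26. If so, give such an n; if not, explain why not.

At n = 21, 3·21 + 26 = 89 ≡ 9 (mod 10), and each step in n adds 3, giving residues 9, 2, 5, 8, 1, 4, 7 for n = 21, 22, …, 27.
Since 0 is absent from this list, 10 ∤ 3n + 26 for every n with 21 ≤ n ≤ 27.

No, no such integer n in that range exists.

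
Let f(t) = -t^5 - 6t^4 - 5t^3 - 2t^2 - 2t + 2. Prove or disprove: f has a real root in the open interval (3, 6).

f(3) = -886 and f(6) = -16714, both negative, so a sign-change argument is unavailable; we show f keeps this sign on the whole interval.
Shift to the endpoint 3: with t = 3 + u (0 < u < 3), one computes f(3 + u) = -u^5 - 21u^4 - 167u^3 - 641u^2 - 1202u - 886.
The nonzero coefficients here are all negative, so for u > 0 every term is negative (or zero), and the constant term -886 is strictly negative.
Therefore f(t) < 0 throughout (3, 6), and f has no zero there.

No such root exists.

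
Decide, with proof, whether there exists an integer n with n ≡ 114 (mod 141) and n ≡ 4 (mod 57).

Both moduli are multiples of 3 = gcd(141, 57), so any solution would satisfy n ≡ 114 and n ≡ 4 modulo 3 simultaneously.
These are incompatible: 114 − 4 = 110 is not divisible by 3.
Therefore no such n exists.

There is no such integer.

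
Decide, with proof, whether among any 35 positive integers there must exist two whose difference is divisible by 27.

Yes.

Partition the integers by their residue mod 27; there are 27 classes.
With 35 integers and only 27 classes, the pigeonhole principle forces two of them, say a and b, into the same class.
Then a ≡ b (mod 27), i.e. 27 ∣ (a − b).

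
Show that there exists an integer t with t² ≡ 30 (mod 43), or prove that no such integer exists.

Apply Euler's criterion with the prime 43: 30 is a quadratic residue iff 30^21 ≡ 1 (mod 43), and a non-residue iff it is ≡ −1.
Squaring successively (mod 43): 30^2 = 900 ≡ 40; 30^4 ≡ 40² = 1600 ≡ 9; 30^8 ≡ 9² = 81 ≡ 38; 30^16 ≡ 38² = 1444 ≡ 25.
Since 21 = 16 + 4 + 1, 30^21 ≡ 25 · 9 · 30; multiplying out mod 43: 25·9 = 225 ≡ 10, then 10·30 = 300 ≡ 42. Thus 30^21 ≡ 42 ≡ −1 (mod 43).
The value −1 means 30 is a non-residue modulo 43, so t² ≡ 30 (mod 43) is impossible.

No such integer exists.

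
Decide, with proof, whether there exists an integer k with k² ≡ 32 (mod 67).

Apply Euler's criterion with the prime 67: 32 is a quadratic residue iff 32^33 ≡ 1 (mod 67), and a non-residue iff it is ≡ −1.
Squaring successively (mod 67): 32^2 = 1024 ≡ 19; 32^4 ≡ 19² = 361 ≡ 26; 32^8 ≡ 26² = 676 ≡ 6; 32^16 ≡ 6² = 36 ≡ 36; 32^32 ≡ 36² = 1296 ≡ 23.
Since 33 = 32 + 1, 32^33 ≡ 23 · 32; multiplying out mod 67: 23·32 = 736 ≡ 66. Thus 32^33 ≡ 66 ≡ −1 (mod 67).
The value −1 means 32 is a non-residue modulo 67, so k² ≡ 32 (mod 67) is impossible.

No such integer exists.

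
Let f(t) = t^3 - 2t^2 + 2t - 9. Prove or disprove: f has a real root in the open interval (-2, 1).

No.

Evaluate at the endpoints: f(-2) = -29, f(1) = -8 — same sign (negative).
f'(t) = 3t^2 - 4t + 2 has discriminant (-4)² − 4·3·2 = -8 < 0, so f' has no real roots and is positive for every real t.
Hence f is strictly increasing on ℝ, and in particular on [-2, 1]. A strictly monotone function with same-sign endpoint values stays negative on the whole interval, so f has no zero in (-2, 1).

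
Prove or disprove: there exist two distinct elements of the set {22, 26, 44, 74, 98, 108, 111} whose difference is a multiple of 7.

No, no such pair exists.

Reduce each element modulo 7: 22↦1, 26↦5, 44↦2, 74↦4, 98↦0, 108↦3, 111↦6.
All 7 residues are distinct, so no two elements differ by a multiple of 7.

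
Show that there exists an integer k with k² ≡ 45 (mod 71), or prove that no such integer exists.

k = 51

Take k = 51. Then 51² = 2601 = 36·71 + 45, so 51² ≡ 45 (mod 71).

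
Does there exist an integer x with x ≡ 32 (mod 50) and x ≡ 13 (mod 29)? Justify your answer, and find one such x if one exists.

gcd(50, 29) = 1, so the Chinese Remainder Theorem guarantees exactly one residue class mod 1450 satisfying both.
Any solution of the first congruence is x = 32 + 50t; substituting into the second, 50t ≡ 13 − 32 ≡ 10 (mod 29).
50 ≡ 21 (mod 29), so this reads 21t ≡ 10 (mod 29). Invert 21 mod 29 by the Euclidean algorithm: 29 = 1·21 + 8, 21 = 2·8 + 5, 8 = 1·5 + 3, 5 = 1·3 + 2, 3 = 1·2 + 1, 2 = 2·1 + 0; back-substituting, 1 = 3 − 1·2 = 3 − (5 − 1·3) = −5 + 2·3 = −5 + 2·(8 − 1·5) = 2·8 − 3·5 = 2·8 − 3·(21 − 2·8) = −3·21 + 8·8 = −3·21 + 8·(29 − 1·21) = 8·29 − 11·21. Hence 21·(-11) ≡ 1, so 21⁻¹ ≡ -11 ≡ 18 (mod 29).
Therefore t ≡ 18·10 = 180 ≡ 6 (mod 29).
Taking t = 6 gives x = 32 + 50·6 = 332.
Verify: 332 = 6·50 + 32 and 332 = 11·29 + 13. ✓

x = 332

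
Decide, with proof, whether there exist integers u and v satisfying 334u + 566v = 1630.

u = 93, v = -52

gcd(334, 566) = 2, and 2 divides 1630, so integer solutions exist.
Dividing through by 2 reduces the equation to 167u + 283v = 815.
Run the Euclidean algorithm on 283 and 167: 283 = 1·167 + 116, 167 = 1·116 + 51, 116 = 2·51 + 14, 51 = 3·14 + 9, 14 = 1·9 + 5, 9 = 1·5 + 4, 5 = 1·4 + 1, 4 = 4·1 + 0.
Unwinding: 1 = 5 − 1·4 = 5 − (9 − 1·5) = −9 + 2·5 = −9 + 2·(14 − 1·9) = 2·14 − 3·9 = 2·14 − 3·(51 − 3·14) = −3·51 + 11·14 = −3·51 + 11·(116 − 2·51) = 11·116 − 25·51 = 11·116 − 25·(167 − 1·116) = −25·167 + 36·116 = −25·167 + 36·(283 − 1·167) = 36·283 − 61·167, i.e. 167·(-61) + 283·36 = 1.
Scaling by 815 gives the particular solution (u, v) = (-49715, 29340).
Shifting by a multiple of (283, −167) keeps it a solution: u = -49715 + 176·283 = 93, v = 29340 − 176·167 = -52.
Check: 334·93 + 566·(-52) = 31062 − 29432 = 1630. ✓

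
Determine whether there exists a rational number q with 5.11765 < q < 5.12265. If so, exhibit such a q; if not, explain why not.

Scale by 25: the interval becomes (127.94125, 128.06625), which contains the integer 128.
Hence 128/25 is a rational number with 5.11765 < 128/25 < 5.12265.

q = 128/25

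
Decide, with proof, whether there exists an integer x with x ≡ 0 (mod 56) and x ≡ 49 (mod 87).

x = 4312

The moduli 56 and 87 are coprime, so by the Chinese Remainder Theorem a unique solution modulo 4872 exists.
Any solution of the first congruence is x = 0 + 56t; substituting into the second, 56t ≡ 49 − 0 ≡ 49 (mod 87).
To invert 56 modulo 87: 87 = 1·56 + 31, 56 = 1·31 + 25, 31 = 1·25 + 6, 25 = 4·6 + 1, 6 = 6·1 + 0, and unwinding, 1 = 25 − 4·6 = 25 − 4·(31 − 1·25) = −4·31 + 5·25 = −4·31 + 5·(56 − 1·31) = 5·56 − 9·31 = 5·56 − 9·(87 − 1·56) = −9·87 + 14·56. Thus 56⁻¹ ≡ 14 (mod 87).
Therefore t ≡ 14·49 = 686 ≡ 77 (mod 87).
With t = 77: x = 0 + 56·77 = 4312.
Verify: 4312 = 77·56 + 0 and 4312 = 49·87 + 49. ✓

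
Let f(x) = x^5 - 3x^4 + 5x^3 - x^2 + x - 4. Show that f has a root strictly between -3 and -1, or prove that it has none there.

f(-3) = -637 and f(-1) = -15, both negative, so a sign-change argument is unavailable; we show f keeps this sign on the whole interval.
Shift to the endpoint -1: with x = -1 − u (0 < u < 2), one computes f(-1 − u) = -u^5 - 8u^4 - 27u^3 - 44u^2 - 35u - 15.
All 6 nonzero coefficients of this polynomial in u are negative; hence for u > 0 the value is a sum of negative terms (the constant -15 among them).
So f is strictly negative on (-3, -1); no root exists in the interval.

No such root exists.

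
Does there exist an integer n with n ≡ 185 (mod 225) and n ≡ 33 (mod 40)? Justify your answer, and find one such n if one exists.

Both moduli are multiples of 5 = gcd(225, 40), so any solution would satisfy n ≡ 185 and n ≡ 33 modulo 5 simultaneously.
But 185 mod 5 = 0 while 33 mod 5 = 3, a contradiction.
So no integer satisfies both congruences.

There is no such integer.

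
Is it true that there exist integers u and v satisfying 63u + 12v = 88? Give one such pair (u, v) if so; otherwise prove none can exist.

Any value of 63u + 12v is a multiple of gcd(63, 12) = 3.
But 88 = 3·29 + 1, so 3 ∤ 88.
Therefore 63u + 12v = 88 has no solution in integers.

No, no such integers exist.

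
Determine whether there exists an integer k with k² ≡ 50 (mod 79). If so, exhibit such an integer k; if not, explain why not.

k = 45

k = 45 works: 45² = 2025, and 2025 − 50 = 1975 = 25·79.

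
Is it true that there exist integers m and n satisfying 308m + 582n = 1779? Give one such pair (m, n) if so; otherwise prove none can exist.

There are no such integers.

Both 308 and 582 are divisible by gcd(308, 582) = 2, hence so is any combination 308m + 582n.
But 1779 is not a multiple of 2 (it leaves remainder 1).
Hence no integers m, n satisfy the equation.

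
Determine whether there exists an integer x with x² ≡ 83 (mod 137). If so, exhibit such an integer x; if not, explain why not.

No such integer exists.

137 is prime, so by Euler's criterion 83 is a square mod 137 iff 83^((137−1)/2) = 83^68 ≡ 1 (mod 137).
Squaring successively (mod 137): 83^2 = 6889 ≡ 39; 83^4 ≡ 39² = 1521 ≡ 14; 83^8 ≡ 14² = 196 ≡ 59; 83^16 ≡ 59² = 3481 ≡ 56; 83^32 ≡ 56² = 3136 ≡ 122; 83^64 ≡ 122² = 14884 ≡ 88.
Since 68 = 64 + 4, 83^68 ≡ 88 · 14; multiplying out mod 137: 88·14 = 1232 ≡ 136. Thus 83^68 ≡ 136 ≡ −1 (mod 137).
By Euler's criterion 83 is a quadratic non-residue mod 137: no x satisfies x² ≡ 83 (mod 137).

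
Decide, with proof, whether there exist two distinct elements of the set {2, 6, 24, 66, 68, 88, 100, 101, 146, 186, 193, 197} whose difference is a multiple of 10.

Both 6 and 66 leave remainder 6 on division by 10; their difference 60 = 6·10 is a multiple of 10.

Yes: 6 and 66.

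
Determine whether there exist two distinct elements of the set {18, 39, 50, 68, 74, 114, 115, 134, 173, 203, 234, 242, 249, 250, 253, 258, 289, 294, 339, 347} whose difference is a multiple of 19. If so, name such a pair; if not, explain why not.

Reduce each element mod 19: 18↦18, 39↦1, 50↦12, 68↦11, 74↦17, 114↦0, 115↦1, 134↦1, 173↦2, 203↦13, 234↦6, 242↦14, 249↦2, 250↦3, 253↦6, 258↦11, 289↦4, 294↦9, 339↦16, 347↦5. The residue 1 repeats (at 39 and 115), and 115 − 39 = 76 = 4·19.

39 and 115 are such a pair.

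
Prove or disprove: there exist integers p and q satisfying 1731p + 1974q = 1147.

There are no such integers.

gcd(1731, 1974) = 3, so every integer of the form 1731p + 1974q is a multiple of 3.
But 1147 is not a multiple of 3 (it leaves remainder 1).
Therefore 1731p + 1974q = 1147 has no solution in integers.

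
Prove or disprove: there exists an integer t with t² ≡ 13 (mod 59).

59 is prime, so by Euler's criterion 13 is a square mod 59 iff 13^((59−1)/2) = 13^29 ≡ 1 (mod 59).
Repeated squaring mod 59: 13^2 = 169 ≡ 51; 13^4 ≡ 51² = 2601 ≡ 5; 13^8 ≡ 5² = 25 ≡ 25; 13^16 ≡ 25² = 625 ≡ 35.
Since 29 = 16 + 8 + 4 + 1, 13^29 ≡ 35 · 25 · 5 · 13; multiplying out mod 59: 35·25 = 875 ≡ 49, then 49·5 = 245 ≡ 9, then 9·13 = 117 ≡ 58. Thus 13^29 ≡ 58 ≡ −1 (mod 59).
The value −1 means 13 is a non-residue modulo 59, so t² ≡ 13 (mod 59) is impossible.

No, no such integer exists.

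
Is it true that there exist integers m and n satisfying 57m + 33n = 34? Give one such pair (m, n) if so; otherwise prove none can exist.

There are no such integers.

Both 57 and 33 are divisible by gcd(57, 33) = 3, hence so is any combination 57m + 33n.
However 34 leaves remainder 1 on division by 3.
So the equation is unsolvable over ℤ.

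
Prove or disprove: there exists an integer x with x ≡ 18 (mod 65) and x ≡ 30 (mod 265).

No, no such integer exists.

gcd(65, 265) = 5. If x ≡ 18 (mod 65) and x ≡ 30 (mod 265), then x ≡ 18 (mod 5) and x ≡ 30 (mod 5).
But 18 mod 5 = 3 while 30 mod 5 = 0, a contradiction.
Hence the system has no solution.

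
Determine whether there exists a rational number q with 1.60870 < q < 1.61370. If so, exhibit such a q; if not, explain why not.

Look for a denominator N such that an integer falls strictly between N·1.60870 and N·1.61370. N = 18 works: 18·1.60870 = 28.95660 < 29 < 29.04660 = 18·1.61370.
Hence 29/18 is a rational number with 1.60870 < 29/18 < 1.61370.

q = 29/18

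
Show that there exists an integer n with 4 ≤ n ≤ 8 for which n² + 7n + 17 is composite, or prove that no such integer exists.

At n = 7: 7² + 7·7 + 17 = 115 = 5·23, which is composite.

n = 7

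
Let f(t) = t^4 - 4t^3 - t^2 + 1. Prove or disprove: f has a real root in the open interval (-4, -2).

The endpoint values f(-4) = 497 and f(-2) = 45 are both positive. Claim: f(t) > 0 for every t in (-4, -2).
Shift to the endpoint -2: with t = -2 − u (0 < u < 2), one computes f(-2 − u) = u^4 + 12u^3 + 47u^2 + 76u + 45.
All 5 nonzero coefficients of this polynomial in u are positive; hence for u > 0 the value is a sum of positive terms (the constant 45 among them).
So f is strictly positive on (-4, -2); no root exists in the interval.

f has no root in that interval.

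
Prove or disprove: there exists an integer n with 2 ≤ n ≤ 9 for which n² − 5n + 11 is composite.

n = 7

At n = 7: 7² − 5·7 + 11 = 25 = 5·5, which is composite.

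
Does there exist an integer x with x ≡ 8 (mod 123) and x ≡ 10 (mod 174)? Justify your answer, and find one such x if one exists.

gcd(123, 174) = 3. If x ≡ 8 (mod 123) and x ≡ 10 (mod 174), then x ≡ 8 (mod 3) and x ≡ 10 (mod 3).
However 8 ≡ 2 and 10 ≡ 1 (mod 3), and 2 ≠ 1.
Hence the system has no solution.

No such integer exists.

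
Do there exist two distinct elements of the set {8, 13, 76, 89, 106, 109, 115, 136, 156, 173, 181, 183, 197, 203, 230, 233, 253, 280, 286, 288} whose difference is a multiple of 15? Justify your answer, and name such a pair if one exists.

8 mod 15 = 8 and 173 mod 15 = 8, so 173 − 8 = 165 = 11·15.

Yes: 8 and 173.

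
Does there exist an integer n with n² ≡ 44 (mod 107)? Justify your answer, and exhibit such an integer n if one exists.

Take n = 77. Then 77² = 5929 = 55·107 + 44, so 77² ≡ 44 (mod 107).

n = 77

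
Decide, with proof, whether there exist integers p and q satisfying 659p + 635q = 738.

Since gcd(659, 635) = 1, every integer is an integer combination of 659 and 635.
Euclidean algorithm: 659 = 1·635 + 24, 635 = 26·24 + 11, 24 = 2·11 + 2, 11 = 5·2 + 1, 2 = 2·1 + 0.
Working back up the chain: 1 = 11 − 5·2 = 11 − 5·(24 − 2·11) = −5·24 + 11·11 = −5·24 + 11·(635 − 26·24) = 11·635 − 291·24 = 11·635 − 291·(659 − 1·635) = −291·659 + 302·635. So 659·(-291) + 635·302 = 1.
Scaling by 738 gives the particular solution (p, q) = (-214758, 222876).
The general solution is p = -214758 + 635k, q = 222876 − 659k; taking k = 339 gives the smaller pair p = 507, q = -525.
Check: 659·507 + 635·(-525) = 334113 − 333375 = 738. ✓

p = 507, q = -525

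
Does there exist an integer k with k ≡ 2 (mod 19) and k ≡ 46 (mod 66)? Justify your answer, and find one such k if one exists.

k = 838

gcd(19, 66) = 1, so the Chinese Remainder Theorem guarantees exactly one residue class mod 1254 satisfying both.
Any solution of the first congruence is k = 2 + 19t; substituting into the second, 19t ≡ 46 − 2 ≡ 44 (mod 66).
Invert 19 mod 66 by the Euclidean algorithm: 66 = 3·19 + 9, 19 = 2·9 + 1, 9 = 9·1 + 0; back-substituting, 1 = 19 − 2·9 = 19 − 2·(66 − 3·19) = −2·66 + 7·19. Hence 19·7 ≡ 1, so 19⁻¹ ≡ 7 (mod 66).
Therefore t ≡ 7·44 = 308 ≡ 44 (mod 66).
Taking t = 44 gives k = 2 + 19·44 = 838.
Verify: 838 = 44·19 + 2 and 838 = 12·66 + 46. ✓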